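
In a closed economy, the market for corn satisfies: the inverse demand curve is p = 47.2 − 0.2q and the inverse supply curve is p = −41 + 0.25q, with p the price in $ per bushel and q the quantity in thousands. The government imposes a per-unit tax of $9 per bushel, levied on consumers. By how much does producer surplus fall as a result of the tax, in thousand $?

Inverting to q(p) form: qd = 236 − 5p; qs = 4p + 164.
Before the tax: set 236 − 5p = 4p + 164 → p* = $8, q* = 196.
With the tax collected from consumers, demand (in seller-price terms) shifts: qd = 236 − 5(p + 9).
Solving gives q = 176 with consumers paying $12 and suppliers receiving $3 (the $9 wedge).
ΔPS is the trapezoid between Q = 176 and Q = 196 of height $5: ½ · (196 + 176) · 5 = $930.

Producer surplus falls by $930 thousand.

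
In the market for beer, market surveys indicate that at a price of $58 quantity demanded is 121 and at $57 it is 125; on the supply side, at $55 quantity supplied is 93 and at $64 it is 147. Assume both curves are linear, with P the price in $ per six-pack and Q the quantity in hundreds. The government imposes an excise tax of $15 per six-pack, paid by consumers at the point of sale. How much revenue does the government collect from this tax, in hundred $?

Tax revenue = $1215 hundred.

Demand slope: (125 − 121)/(57 − 58) = -4, so Qd = 353 − 4P.
Supply slope: (147 − 93)/(64 − 55) = 6, so Qs = 6P − 237.
Without the tax, 353 − 4P = 6P − 237 gives 10P = 590, so P* = $59 and Q* = 117.
With the tax collected from consumers, demand (in seller-price terms) shifts: Qd = 353 − 4(P + 15).
Solving gives Q = 81 with consumers paying $68 and suppliers receiving $53 (the $15 wedge).
Revenue = t · Q = 15 · 81 = $1215.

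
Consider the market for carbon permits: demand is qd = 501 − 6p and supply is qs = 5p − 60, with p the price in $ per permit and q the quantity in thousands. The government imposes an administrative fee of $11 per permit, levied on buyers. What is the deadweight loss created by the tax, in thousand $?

Without the tax, 501 − 6p = 5p − 60 gives 11p = 561, so p* = $51 and q* = 195.
With the tax collected from buyers, demand (in seller-price terms) shifts: qd = 501 − 6(p + 11).
New equilibrium: buyers pay $56, producers receive $45, q = 165. (Wedge: pb − ps = 11.)
Quantity falls by |ΔQ| = |195 − 165| = 30.
DWL = ½ · t · |ΔQ| = ½ · 11 · 30 = $165.

Deadweight loss = $165 thousand.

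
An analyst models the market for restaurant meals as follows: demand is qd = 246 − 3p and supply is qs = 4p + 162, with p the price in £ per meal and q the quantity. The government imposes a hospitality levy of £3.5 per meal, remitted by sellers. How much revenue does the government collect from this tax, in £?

Tax revenue = £714.

Without the tax, 246 − 3p = 4p + 162 gives 7p = 84, so p* = £12 and q* = 210.
With the tax collected from sellers, supply shifts: qs = 4(p − 3.5) + 162.
Solving gives q = 204 with consumers paying £14 and sellers receiving £10.5 (the £3.5 wedge).
Revenue = t · Q = 3.5 · 204 = £714.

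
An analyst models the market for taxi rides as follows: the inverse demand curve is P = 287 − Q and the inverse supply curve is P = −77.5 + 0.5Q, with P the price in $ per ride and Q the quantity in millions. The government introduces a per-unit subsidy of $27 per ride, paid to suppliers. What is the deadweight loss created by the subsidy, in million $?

Rewrite in direct form: Qd = 287 − P and Qs = 2P + 155.
Before the subsidy: set 287 − P = 2P + 155 → P* = $44, Q* = 243.
With a per-unit subsidy paid to suppliers, each receives P + 27 per unit sold, so supply becomes Qs = 2(P + 27) + 155.
New equilibrium: buyers pay $26, suppliers receive $53, Q = 261. (Wedge: Pb − Ps = −27.)
Quantity rises by |ΔQ| = |243 − 261| = 18.
DWL = ½ · t · |ΔQ| = ½ · 27 · 18 = $243.

Deadweight loss = $243 million.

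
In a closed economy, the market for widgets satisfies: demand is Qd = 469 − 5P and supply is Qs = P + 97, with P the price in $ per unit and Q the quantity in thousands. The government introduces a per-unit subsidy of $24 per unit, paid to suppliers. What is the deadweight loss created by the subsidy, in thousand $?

Without the subsidy, 469 − 5P = P + 97 gives 6P = 372, so P* = $62 and Q* = 159.
With a per-unit subsidy paid to suppliers, each receives P + 24 per unit sold, so supply becomes Qs = (P + 24) + 97.
New equilibrium: consumers pay $58, suppliers receive $82, Q = 179. (Wedge: Pb − Ps = −24.)
Quantity rises by |ΔQ| = |159 − 179| = 20.
DWL = ½ · t · |ΔQ| = ½ · 24 · 20 = $240.

Deadweight loss = $240 thousand.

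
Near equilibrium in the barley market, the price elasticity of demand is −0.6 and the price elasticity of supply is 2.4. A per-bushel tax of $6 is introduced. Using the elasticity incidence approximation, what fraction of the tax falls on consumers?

Consumers' share ≈ 0.8.

Incidence ratio: consumers' share ≈ εs / (εs + |εd|) = 2.4 / (2.4 + 0.6) = 0.8.
Supply is the more elastic side, so consumers bear the larger share.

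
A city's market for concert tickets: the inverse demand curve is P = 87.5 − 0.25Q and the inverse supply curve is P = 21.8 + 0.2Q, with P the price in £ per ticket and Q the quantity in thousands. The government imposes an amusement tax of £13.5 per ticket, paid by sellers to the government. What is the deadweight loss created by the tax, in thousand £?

Rewrite in direct form: Qd = 350 − 4P and Qs = 5P − 109.
Without the tax, 350 − 4P = 5P − 109 gives 9P = 459, so P* = £51 and Q* = 146.
With the tax collected from sellers, supply shifts: Qs = 5(P − 13.5) − 109.
New equilibrium: consumers pay £58.5, sellers receive £45, Q = 116. (Wedge: Pb − Ps = 13.5.)
Quantity falls by |ΔQ| = |146 − 116| = 30.
DWL = ½ · t · |ΔQ| = ½ · 13.5 · 30 = £202.5.

Deadweight loss = £202.5 thousand.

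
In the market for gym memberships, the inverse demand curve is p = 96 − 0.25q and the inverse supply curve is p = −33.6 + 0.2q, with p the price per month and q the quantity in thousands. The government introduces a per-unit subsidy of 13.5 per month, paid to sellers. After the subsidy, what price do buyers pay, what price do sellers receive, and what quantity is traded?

Buyers pay 16.5; sellers receive 30; quantity = 318.

Rewrite in direct form: qd = 384 − 4p and qs = 5p + 168.
Without the subsidy, 384 − 4p = 5p + 168 gives 9p = 216, so p* = 24 and q* = 288.
With a per-unit subsidy paid to sellers, each receives p + 13.5 per unit sold, so supply becomes qs = 5(p + 13.5) + 168.
New equilibrium: buyers pay 16.5, sellers receive 30, q = 318. (Wedge: pb − ps = −13.5.)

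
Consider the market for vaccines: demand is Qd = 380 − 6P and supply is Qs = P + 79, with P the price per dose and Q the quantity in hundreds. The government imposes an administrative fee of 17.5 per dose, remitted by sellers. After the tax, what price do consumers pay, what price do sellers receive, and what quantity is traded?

Before the tax: set 380 − 6P = P + 79 → P* = 43, Q* = 122.
With the tax collected from sellers, supply shifts: Qs = (P − 17.5) + 79.
Solving gives Q = 107 with consumers paying 45.5 and sellers receiving 28 (the 17.5 wedge).
The less price-elastic side of the market bears the larger share of a per-unit tax.

Consumers pay 45.5; sellers receive 28; quantity = 107.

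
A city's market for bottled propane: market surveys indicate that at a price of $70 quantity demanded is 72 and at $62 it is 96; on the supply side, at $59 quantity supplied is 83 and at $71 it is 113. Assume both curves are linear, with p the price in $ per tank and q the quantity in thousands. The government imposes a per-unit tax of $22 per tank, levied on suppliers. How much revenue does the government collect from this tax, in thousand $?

Tax revenue = $1386 thousand.

Demand slope: (96 − 72)/(62 − 70) = -3, so qd = 282 − 3p.
Supply slope: (113 − 83)/(71 − 59) = 2.5, so qs = 2.5p − 64.5.
Without the tax, 282 − 3p = 2.5p − 64.5 gives 5.5p = 346.5, so p* = $63 and q* = 93.
With the tax collected from suppliers, supply shifts: qs = 2.5(p − 22) − 64.5.
Solving gives q = 63 with buyers paying $73 and suppliers receiving $51 (the $22 wedge).
Revenue = t · Q = 22 · 63 = $1386.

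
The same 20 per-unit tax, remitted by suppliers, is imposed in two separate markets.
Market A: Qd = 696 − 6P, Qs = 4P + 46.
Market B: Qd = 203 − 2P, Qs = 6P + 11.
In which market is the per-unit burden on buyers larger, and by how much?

Market B, by 7.

Market A: pre-tax P* = 65, Q* = 306; post-tax Q = 258; per-unit burden on buyers = 8.
Market B: pre-tax P* = 24, Q* = 155; post-tax Q = 125; per-unit burden on buyers = 15.
Difference: 8 vs 15 → market B is larger by 7.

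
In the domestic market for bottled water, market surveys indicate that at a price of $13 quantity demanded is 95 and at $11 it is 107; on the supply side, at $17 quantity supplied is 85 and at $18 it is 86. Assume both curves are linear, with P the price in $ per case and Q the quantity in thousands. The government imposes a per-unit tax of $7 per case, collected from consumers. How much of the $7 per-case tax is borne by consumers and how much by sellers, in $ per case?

Demand slope: (107 − 95)/(11 − 13) = -6, so Qd = 173 − 6P.
Supply slope: (86 − 85)/(18 − 17) = 1, so Qs = P + 68.
Before the tax: set 173 − 6P = P + 68 → P* = $15, Q* = 83.
With the tax collected from consumers, demand (in seller-price terms) shifts: Qd = 173 − 6(P + 7).
Solving gives Q = 77 with consumers paying $16 and sellers receiving $9 (the $7 wedge).
Burden on consumers: $1; on sellers: $6. (They sum to $7.)
The less price-elastic side of the market bears the larger share of a per-unit tax.

Consumers bear $1 per case; sellers bear $6 per case.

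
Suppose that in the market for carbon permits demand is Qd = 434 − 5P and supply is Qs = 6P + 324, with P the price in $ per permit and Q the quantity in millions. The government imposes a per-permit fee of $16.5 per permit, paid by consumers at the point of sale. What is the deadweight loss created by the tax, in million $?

Deadweight loss = $371.25 million.

Without the tax, 434 − 5P = 6P + 324 gives 11P = 110, so P* = $10 and Q* = 384.
With the tax collected from consumers, demand (in seller-price terms) shifts: Qd = 434 − 5(P + 16.5).
Solving gives Q = 339 with consumers paying $19 and sellers receiving $2.5 (the $16.5 wedge).
Quantity falls by |ΔQ| = |384 − 339| = 45.
DWL = ½ · t · |ΔQ| = ½ · 16.5 · 45 = $371.25.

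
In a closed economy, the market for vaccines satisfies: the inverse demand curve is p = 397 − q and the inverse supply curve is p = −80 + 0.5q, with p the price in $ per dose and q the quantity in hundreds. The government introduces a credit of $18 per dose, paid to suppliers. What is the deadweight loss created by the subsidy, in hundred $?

Deadweight loss = $108 hundred.

Rewrite in direct form: qd = 397 − p and qs = 2p + 160.
Without the subsidy, 397 − p = 2p + 160 gives 3p = 237, so p* = $79 and q* = 318.
With a per-unit subsidy paid to suppliers, each receives p + 18 per unit sold, so supply becomes qs = 2(p + 18) + 160.
New equilibrium: consumers pay $67, suppliers receive $85, q = 330. (Wedge: pb − ps = −18.)
Quantity rises by |ΔQ| = |318 − 330| = 12.
DWL = ½ · t · |ΔQ| = ½ · 18 · 12 = $108.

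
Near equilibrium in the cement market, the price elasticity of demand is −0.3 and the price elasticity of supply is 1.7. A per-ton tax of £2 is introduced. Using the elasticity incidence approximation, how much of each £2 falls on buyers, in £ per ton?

Incidence ratio: buyers' share ≈ εs / (εs + |εd|) = 1.7 / (1.7 + 0.3) = 0.85.
So buyers bear ≈ 0.85 × £2 = £1.7; producers bear £0.3.

Buyers bear ≈ £1.7 per ton.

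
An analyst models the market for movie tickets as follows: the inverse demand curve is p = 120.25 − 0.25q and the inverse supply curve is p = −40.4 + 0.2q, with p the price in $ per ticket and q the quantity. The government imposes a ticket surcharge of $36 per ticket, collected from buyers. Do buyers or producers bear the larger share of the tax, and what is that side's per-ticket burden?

Buyers bear the larger share: $20 per ticket.

Rewrite in direct form: qd = 481 − 4p and qs = 5p + 202.
Before the tax: set 481 − 4p = 5p + 202 → p* = $31, q* = 357.
With the tax collected from buyers, demand (in seller-price terms) shifts: qd = 481 − 4(p + 36).
Solving gives q = 277 with buyers paying $51 and producers receiving $15 (the $36 wedge).
Per-ticket burden: buyers $20, producers $16.
Buyers take the larger share because demand is less price-elastic here (demand slope 4 vs supply slope 5).
The less price-elastic side of the market bears the larger share of a per-unit tax.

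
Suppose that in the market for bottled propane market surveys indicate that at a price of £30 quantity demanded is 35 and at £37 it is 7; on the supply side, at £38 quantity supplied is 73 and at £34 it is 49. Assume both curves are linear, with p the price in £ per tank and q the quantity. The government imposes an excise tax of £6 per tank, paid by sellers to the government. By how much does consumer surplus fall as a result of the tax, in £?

Consumer surplus falls by £85.68.

Demand slope: (7 − 35)/(37 − 30) = -4, so qd = 155 − 4p.
Supply slope: (49 − 73)/(34 − 38) = 6, so qs = 6p − 155.
Without the tax, 155 − 4p = 6p − 155 gives 10p = 310, so p* = £31 and q* = 31.
With the tax collected from sellers, supply shifts: qs = 6(p − 6) − 155.
New equilibrium: buyers pay £34.6, sellers receive £28.6, q = 16.6. (Wedge: pb − ps = 6.)
ΔCS is the trapezoid between Q = 16.6 and Q = 31 of height £3.6: ½ · (31 + 16.6) · 3.6 = £85.68.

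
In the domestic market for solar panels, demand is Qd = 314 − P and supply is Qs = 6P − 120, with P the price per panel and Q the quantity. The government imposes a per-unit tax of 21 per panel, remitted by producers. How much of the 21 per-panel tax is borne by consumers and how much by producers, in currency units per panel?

Before the tax: set 314 − P = 6P − 120 → P* = 62, Q* = 252.
With the tax collected from producers, supply shifts: Qs = 6(P − 21) − 120.
New equilibrium: consumers pay 80, producers receive 59, Q = 234. (Wedge: Pb − Ps = 21.)
Burden on consumers: 18; on producers: 3. (They sum to 21.)
The less price-elastic side of the market bears the larger share of a per-unit tax.

Consumers bear 18 per panel; producers bear 3 per panel.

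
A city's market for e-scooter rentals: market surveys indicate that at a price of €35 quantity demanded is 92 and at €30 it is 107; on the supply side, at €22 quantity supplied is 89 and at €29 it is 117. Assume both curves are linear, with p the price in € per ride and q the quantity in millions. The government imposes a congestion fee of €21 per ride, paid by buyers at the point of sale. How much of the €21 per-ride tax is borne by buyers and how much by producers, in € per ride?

Buyers bear €12 per ride; producers bear €9 per ride.

Demand slope: (107 − 92)/(30 − 35) = -3, so qd = 197 − 3p.
Supply slope: (117 − 89)/(29 − 22) = 4, so qs = 4p + 1.
Before the tax: set 197 − 3p = 4p + 1 → p* = €28, q* = 113.
With the tax collected from buyers, demand (in seller-price terms) shifts: qd = 197 − 3(p + 21).
Solving gives q = 77 with buyers paying €40 and producers receiving €19 (the €21 wedge).
Burden on buyers: €12; on producers: €9. (They sum to €21.)
The less price-elastic side of the market bears the larger share of a per-unit tax.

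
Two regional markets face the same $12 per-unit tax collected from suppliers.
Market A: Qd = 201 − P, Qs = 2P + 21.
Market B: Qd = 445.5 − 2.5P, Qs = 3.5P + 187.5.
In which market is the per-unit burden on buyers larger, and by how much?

Market A: pre-tax P* = $60, Q* = 141; post-tax Q = 133; per-unit burden on buyers = $8.
Market B: pre-tax P* = $43, Q* = 338; post-tax Q = 320.5; per-unit burden on buyers = $7.
Difference: $8 vs $7 → market A is larger by $1.

Market A, by $1.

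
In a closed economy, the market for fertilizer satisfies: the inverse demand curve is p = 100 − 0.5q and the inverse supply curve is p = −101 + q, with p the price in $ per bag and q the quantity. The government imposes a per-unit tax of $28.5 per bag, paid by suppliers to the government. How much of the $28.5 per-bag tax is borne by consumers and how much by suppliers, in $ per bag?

Consumers bear $9.5 per bag; suppliers bear $19 per bag.

Rewrite in direct form: qd = 200 − 2p and qs = p + 101.
Without the tax, 200 − 2p = p + 101 gives 3p = 99, so p* = $33 and q* = 134.
With the tax collected from suppliers, supply shifts: qs = (p − 28.5) + 101.
New equilibrium: consumers pay $42.5, suppliers receive $14, q = 115. (Wedge: pb − ps = 28.5.)
Burden on consumers: $9.5; on suppliers: $19. (They sum to $28.5.)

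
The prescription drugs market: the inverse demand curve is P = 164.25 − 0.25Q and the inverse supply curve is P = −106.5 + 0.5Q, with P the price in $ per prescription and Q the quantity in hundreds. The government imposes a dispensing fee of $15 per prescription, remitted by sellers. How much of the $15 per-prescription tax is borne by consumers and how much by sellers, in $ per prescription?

Inverting to Q(P) form: Qd = 657 − 4P; Qs = 2P + 213.
Without the tax, 657 − 4P = 2P + 213 gives 6P = 444, so P* = $74 and Q* = 361.
With the tax collected from sellers, supply shifts: Qs = 2(P − 15) + 213.
Solving gives Q = 341 with consumers paying $79 and sellers receiving $64 (the $15 wedge).
Burden on consumers: $5; on sellers: $10. (They sum to $15.)

Consumers bear $5 per prescription; sellers bear $10 per prescription.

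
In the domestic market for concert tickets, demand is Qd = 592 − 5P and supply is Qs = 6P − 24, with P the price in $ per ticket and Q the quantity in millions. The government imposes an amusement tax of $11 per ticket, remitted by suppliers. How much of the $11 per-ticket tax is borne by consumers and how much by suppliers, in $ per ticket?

Without the tax, 592 − 5P = 6P − 24 gives 11P = 616, so P* = $56 and Q* = 312.
With the tax collected from suppliers, supply shifts: Qs = 6(P − 11) − 24.
New equilibrium: consumers pay $62, suppliers receive $51, Q = 282. (Wedge: Pb − Ps = 11.)
Burden on consumers: $6; on suppliers: $5. (They sum to $11.)

Consumers bear $6 per ticket; suppliers bear $5 per ticket.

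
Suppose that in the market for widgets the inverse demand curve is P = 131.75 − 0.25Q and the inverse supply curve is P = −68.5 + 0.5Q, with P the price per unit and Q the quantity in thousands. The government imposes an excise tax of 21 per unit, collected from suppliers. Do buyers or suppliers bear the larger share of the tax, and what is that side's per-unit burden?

Suppliers bear the larger share: 14 per unit.

Inverting to Q(P) form: Qd = 527 − 4P; Qs = 2P + 137.
Without the tax, 527 − 4P = 2P + 137 gives 6P = 390, so P* = 65 and Q* = 267.
With the tax collected from suppliers, supply shifts: Qs = 2(P − 21) + 137.
Solving gives Q = 239 with buyers paying 72 and suppliers receiving 51 (the 21 wedge).
Per-unit burden: buyers 7, suppliers 14.
Suppliers take the larger share because supply is less price-elastic here (demand slope 4 vs supply slope 2).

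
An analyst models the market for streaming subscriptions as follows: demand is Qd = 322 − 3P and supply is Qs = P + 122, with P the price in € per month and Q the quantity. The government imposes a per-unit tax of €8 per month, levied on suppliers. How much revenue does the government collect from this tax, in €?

Tax revenue = €1328.

Before the tax: set 322 − 3P = P + 122 → P* = €50, Q* = 172.
With the tax collected from suppliers, supply shifts: Qs = (P − 8) + 122.
Solving gives Q = 166 with consumers paying €52 and suppliers receiving €44 (the €8 wedge).
Revenue = t · Q = 8 · 166 = €1328.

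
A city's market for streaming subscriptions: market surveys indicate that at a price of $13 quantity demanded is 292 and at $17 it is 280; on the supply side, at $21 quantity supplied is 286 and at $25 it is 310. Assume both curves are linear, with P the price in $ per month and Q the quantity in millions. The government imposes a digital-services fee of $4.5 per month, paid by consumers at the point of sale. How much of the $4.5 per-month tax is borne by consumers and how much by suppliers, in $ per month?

Demand slope: (280 − 292)/(17 − 13) = -3, so Qd = 331 − 3P.
Supply slope: (310 − 286)/(25 − 21) = 6, so Qs = 6P + 160.
Before the tax: set 331 − 3P = 6P + 160 → P* = $19, Q* = 274.
With the tax collected from consumers, demand (in seller-price terms) shifts: Qd = 331 − 3(P + 4.5).
Solving gives Q = 265 with consumers paying $22 and suppliers receiving $17.5 (the $4.5 wedge).
Burden on consumers: $3; on suppliers: $1.5. (They sum to $4.5.)

Consumers bear $3 per month; suppliers bear $1.5 per month.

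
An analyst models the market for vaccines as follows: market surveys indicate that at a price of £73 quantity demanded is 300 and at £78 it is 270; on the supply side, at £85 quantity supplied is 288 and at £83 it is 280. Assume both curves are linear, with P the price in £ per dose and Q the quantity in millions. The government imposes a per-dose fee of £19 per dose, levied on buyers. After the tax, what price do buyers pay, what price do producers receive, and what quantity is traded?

Buyers pay £86.6; producers receive £67.6; quantity = 218.4.

Demand slope: (270 − 300)/(78 − 73) = -6, so Qd = 738 − 6P.
Supply slope: (280 − 288)/(83 − 85) = 4, so Qs = 4P − 52.
Without the tax, 738 − 6P = 4P − 52 gives 10P = 790, so P* = £79 and Q* = 264.
With the tax collected from buyers, demand (in seller-price terms) shifts: Qd = 738 − 6(P + 19).
Solving gives Q = 218.4 with buyers paying £86.6 and producers receiving £67.6 (the £19 wedge).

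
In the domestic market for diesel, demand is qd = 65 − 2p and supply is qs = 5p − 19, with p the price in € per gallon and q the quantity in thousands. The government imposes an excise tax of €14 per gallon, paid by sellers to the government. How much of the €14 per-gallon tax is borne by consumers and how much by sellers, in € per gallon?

Consumers bear €10 per gallon; sellers bear €4 per gallon.

Without the tax, 65 − 2p = 5p − 19 gives 7p = 84, so p* = €12 and q* = 41.
With the tax collected from sellers, supply shifts: qs = 5(p − 14) − 19.
Solving gives q = 21 with consumers paying €22 and sellers receiving €8 (the €14 wedge).
Burden on consumers: €10; on sellers: €4. (They sum to €14.)
The less price-elastic side of the market bears the larger share of a per-unit tax.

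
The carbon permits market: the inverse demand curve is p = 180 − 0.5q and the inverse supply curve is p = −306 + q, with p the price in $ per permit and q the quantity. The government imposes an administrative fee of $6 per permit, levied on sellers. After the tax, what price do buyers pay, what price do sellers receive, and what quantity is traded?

Buyers pay $20; sellers receive $14; quantity = 320.

Inverting to q(p) form: qd = 360 − 2p; qs = p + 306.
Without the tax, 360 − 2p = p + 306 gives 3p = 54, so p* = $18 and q* = 324.
With the tax collected from sellers, supply shifts: qs = (p − 6) + 306.
Solving gives q = 320 with buyers paying $20 and sellers receiving $14 (the $6 wedge).
The less price-elastic side of the market bears the larger share of a per-unit tax.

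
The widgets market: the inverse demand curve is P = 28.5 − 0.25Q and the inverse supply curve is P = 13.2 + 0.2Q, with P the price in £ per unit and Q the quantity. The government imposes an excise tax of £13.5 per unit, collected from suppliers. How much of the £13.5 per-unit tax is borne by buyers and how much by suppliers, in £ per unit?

Buyers bear £7.5 per unit; suppliers bear £6 per unit.

Inverting to Q(P) form: Qd = 114 − 4P; Qs = 5P − 66.
Before the tax: set 114 − 4P = 5P − 66 → P* = £20, Q* = 34.
With the tax collected from suppliers, supply shifts: Qs = 5(P − 13.5) − 66.
New equilibrium: buyers pay £27.5, suppliers receive £14, Q = 4. (Wedge: Pb − Ps = 13.5.)
Burden on buyers: £7.5; on suppliers: £6. (They sum to £13.5.)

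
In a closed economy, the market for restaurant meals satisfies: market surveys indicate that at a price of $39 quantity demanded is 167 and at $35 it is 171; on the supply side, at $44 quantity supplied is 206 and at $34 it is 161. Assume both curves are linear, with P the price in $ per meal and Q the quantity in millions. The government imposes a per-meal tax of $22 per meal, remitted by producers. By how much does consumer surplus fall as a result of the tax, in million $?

Demand slope: (171 − 167)/(35 − 39) = -1, so Qd = 206 − P.
Supply slope: (161 − 206)/(34 − 44) = 4.5, so Qs = 4.5P + 8.
Before the tax: set 206 − P = 4.5P + 8 → P* = $36, Q* = 170.
With the tax collected from producers, supply shifts: Qs = 4.5(P − 22) + 8.
Solving gives Q = 152 with buyers paying $54 and producers receiving $32 (the $22 wedge).
ΔCS is the trapezoid between Q = 152 and Q = 170 of height $18: ½ · (170 + 152) · 18 = $2898.

Consumer surplus falls by $2898 million.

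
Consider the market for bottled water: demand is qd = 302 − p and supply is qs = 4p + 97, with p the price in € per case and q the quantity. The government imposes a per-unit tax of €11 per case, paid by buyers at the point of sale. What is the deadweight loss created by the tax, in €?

Deadweight loss = €48.4.

Before the tax: set 302 − p = 4p + 97 → p* = €41, q* = 261.
With the tax collected from buyers, demand (in seller-price terms) shifts: qd = 302 − (p + 11).
New equilibrium: buyers pay €49.8, producers receive €38.8, q = 252.2. (Wedge: pb − ps = 11.)
Quantity falls by |ΔQ| = |261 − 252.2| = 8.8.
DWL = ½ · t · |ΔQ| = ½ · 11 · 8.8 = €48.4.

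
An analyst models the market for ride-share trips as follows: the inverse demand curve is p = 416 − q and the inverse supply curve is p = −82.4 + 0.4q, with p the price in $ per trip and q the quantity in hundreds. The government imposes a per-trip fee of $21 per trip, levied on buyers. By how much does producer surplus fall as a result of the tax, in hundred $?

Producer surplus falls by $2091 hundred.

Rewrite in direct form: qd = 416 − p and qs = 2.5p + 206.
Without the tax, 416 − p = 2.5p + 206 gives 3.5p = 210, so p* = $60 and q* = 356.
With the tax collected from buyers, demand (in seller-price terms) shifts: qd = 416 − (p + 21).
Solving gives q = 341 with buyers paying $75 and sellers receiving $54 (the $21 wedge).
ΔPS is the trapezoid between Q = 341 and Q = 356 of height $6: ½ · (356 + 341) · 6 = $2091.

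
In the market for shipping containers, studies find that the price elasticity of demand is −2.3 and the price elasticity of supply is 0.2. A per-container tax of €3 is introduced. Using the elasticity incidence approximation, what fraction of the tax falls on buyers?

Buyers' share ≈ 0.08.

Incidence ratio: buyers' share ≈ εs / (εs + |εd|) = 0.2 / (0.2 + 2.3) = 0.08.
Supply is the less elastic side, so buyers bear the smaller share.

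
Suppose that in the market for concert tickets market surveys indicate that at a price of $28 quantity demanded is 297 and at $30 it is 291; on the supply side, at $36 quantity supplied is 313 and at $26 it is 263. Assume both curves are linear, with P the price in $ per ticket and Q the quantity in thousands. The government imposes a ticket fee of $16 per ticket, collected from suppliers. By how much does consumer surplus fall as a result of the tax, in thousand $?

Demand slope: (291 − 297)/(30 − 28) = -3, so Qd = 381 − 3P.
Supply slope: (263 − 313)/(26 − 36) = 5, so Qs = 5P + 133.
Before the tax: set 381 − 3P = 5P + 133 → P* = $31, Q* = 288.
With the tax collected from suppliers, supply shifts: Qs = 5(P − 16) + 133.
Solving gives Q = 258 with buyers paying $41 and suppliers receiving $25 (the $16 wedge).
ΔCS is the trapezoid between Q = 258 and Q = 288 of height $10: ½ · (288 + 258) · 10 = $2730.

Consumer surplus falls by $2730 thousand.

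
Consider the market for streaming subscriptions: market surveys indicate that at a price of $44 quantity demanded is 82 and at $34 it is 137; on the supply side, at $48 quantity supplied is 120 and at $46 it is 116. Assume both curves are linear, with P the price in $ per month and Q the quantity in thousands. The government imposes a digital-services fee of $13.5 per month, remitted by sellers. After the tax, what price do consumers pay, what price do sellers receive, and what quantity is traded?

Demand slope: (137 − 82)/(34 − 44) = -5.5, so Qd = 324 − 5.5P.
Supply slope: (116 − 120)/(46 − 48) = 2, so Qs = 2P + 24.
Without the tax, 324 − 5.5P = 2P + 24 gives 7.5P = 300, so P* = $40 and Q* = 104.
With the tax collected from sellers, supply shifts: Qs = 2(P − 13.5) + 24.
Solving gives Q = 84.2 with consumers paying $43.6 and sellers receiving $30.1 (the $13.5 wedge).

Consumers pay $43.6; sellers receive $30.1; quantity = 84.2.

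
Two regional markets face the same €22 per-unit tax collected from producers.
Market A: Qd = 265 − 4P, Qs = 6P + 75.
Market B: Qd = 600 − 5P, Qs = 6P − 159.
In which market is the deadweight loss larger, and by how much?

Market B, by €79.2.

Market A: pre-tax P* = €19, Q* = 189; post-tax Q = 136.2; deadweight loss = €580.8.
Market B: pre-tax P* = €69, Q* = 255; post-tax Q = 195; deadweight loss = €660.
Difference: €580.8 vs €660 → market B is larger by €79.2.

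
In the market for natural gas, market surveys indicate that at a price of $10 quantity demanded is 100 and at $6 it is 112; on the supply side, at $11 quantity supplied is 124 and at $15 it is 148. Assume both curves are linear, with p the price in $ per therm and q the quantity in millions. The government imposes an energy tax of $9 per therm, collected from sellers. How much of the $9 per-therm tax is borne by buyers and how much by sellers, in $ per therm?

Buyers bear $6 per therm; sellers bear $3 per therm.

Demand slope: (112 − 100)/(6 − 10) = -3, so qd = 130 − 3p.
Supply slope: (148 − 124)/(15 − 11) = 6, so qs = 6p + 58.
Before the tax: set 130 − 3p = 6p + 58 → p* = $8, q* = 106.
With the tax collected from sellers, supply shifts: qs = 6(p − 9) + 58.
New equilibrium: buyers pay $14, sellers receive $5, q = 88. (Wedge: pb − ps = 9.)
Burden on buyers: $6; on sellers: $3. (They sum to $9.)
The less price-elastic side of the market bears the larger share of a per-unit tax.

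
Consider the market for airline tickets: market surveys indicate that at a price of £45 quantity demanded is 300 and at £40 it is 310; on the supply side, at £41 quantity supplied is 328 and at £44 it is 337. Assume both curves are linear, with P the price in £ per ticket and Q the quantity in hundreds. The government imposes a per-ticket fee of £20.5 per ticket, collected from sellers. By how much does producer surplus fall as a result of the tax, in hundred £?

Demand slope: (310 − 300)/(40 − 45) = -2, so Qd = 390 − 2P.
Supply slope: (337 − 328)/(44 − 41) = 3, so Qs = 3P + 205.
Without the tax, 390 − 2P = 3P + 205 gives 5P = 185, so P* = £37 and Q* = 316.
With the tax collected from sellers, supply shifts: Qs = 3(P − 20.5) + 205.
New equilibrium: consumers pay £49.3, sellers receive £28.8, Q = 291.4. (Wedge: Pb − Ps = 20.5.)
ΔPS is the trapezoid between Q = 291.4 and Q = 316 of height £8.2: ½ · (316 + 291.4) · 8.2 = £2490.34.

Producer surplus falls by £2490.34 hundred.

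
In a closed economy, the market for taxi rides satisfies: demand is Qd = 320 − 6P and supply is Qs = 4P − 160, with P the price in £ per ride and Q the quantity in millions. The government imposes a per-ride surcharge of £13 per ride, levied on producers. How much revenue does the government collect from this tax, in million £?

Without the tax, 320 − 6P = 4P − 160 gives 10P = 480, so P* = £48 and Q* = 32.
With the tax collected from producers, supply shifts: Qs = 4(P − 13) − 160.
New equilibrium: consumers pay £53.2, producers receive £40.2, Q = 0.8. (Wedge: Pb − Ps = 13.)
Revenue = t · Q = 13 · 0.8 = £10.4.

Tax revenue = £10.4 million.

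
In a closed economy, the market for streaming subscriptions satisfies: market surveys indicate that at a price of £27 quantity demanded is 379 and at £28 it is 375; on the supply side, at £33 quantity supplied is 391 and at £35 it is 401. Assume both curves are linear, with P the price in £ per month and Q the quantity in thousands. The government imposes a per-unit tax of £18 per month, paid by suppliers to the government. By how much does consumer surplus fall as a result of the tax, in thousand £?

Demand slope: (375 − 379)/(28 − 27) = -4, so Qd = 487 − 4P.
Supply slope: (401 − 391)/(35 − 33) = 5, so Qs = 5P + 226.
Before the tax: set 487 − 4P = 5P + 226 → P* = £29, Q* = 371.
With the tax collected from suppliers, supply shifts: Qs = 5(P − 18) + 226.
Solving gives Q = 331 with consumers paying £39 and suppliers receiving £21 (the £18 wedge).
ΔCS is the trapezoid between Q = 331 and Q = 371 of height £10: ½ · (371 + 331) · 10 = £3510.

Consumer surplus falls by £3510 thousand.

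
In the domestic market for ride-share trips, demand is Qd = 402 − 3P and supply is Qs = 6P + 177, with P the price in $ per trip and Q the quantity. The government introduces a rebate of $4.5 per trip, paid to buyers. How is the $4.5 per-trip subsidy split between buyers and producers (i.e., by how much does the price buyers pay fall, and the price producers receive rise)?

Buyers gain $3 per trip; producers gain $1.5 per trip.

Before the subsidy: set 402 − 3P = 6P + 177 → P* = $25, Q* = 327.
With a per-unit subsidy paid to buyers, each effectively pays P − 4.5, so demand becomes Qd = 402 − 3(P − 4.5).
Solving gives Q = 336 with buyers paying $22 and producers receiving $26.5 (the $4.5 wedge).
Gain to buyers: $3; to producers: $1.5. (They sum to $4.5.)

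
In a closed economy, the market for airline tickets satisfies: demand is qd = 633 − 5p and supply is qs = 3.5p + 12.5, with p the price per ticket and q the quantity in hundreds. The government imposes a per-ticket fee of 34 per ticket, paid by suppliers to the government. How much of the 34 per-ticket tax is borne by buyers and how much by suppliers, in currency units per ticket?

Buyers bear 14 per ticket; suppliers bear 20 per ticket.

Without the tax, 633 − 5p = 3.5p + 12.5 gives 8.5p = 620.5, so p* = 73 and q* = 268.
With the tax collected from suppliers, supply shifts: qs = 3.5(p − 34) + 12.5.
New equilibrium: buyers pay 87, suppliers receive 53, q = 198. (Wedge: pb − ps = 34.)
Burden on buyers: 14; on suppliers: 20. (They sum to 34.)
The less price-elastic side of the market bears the larger share of a per-unit tax.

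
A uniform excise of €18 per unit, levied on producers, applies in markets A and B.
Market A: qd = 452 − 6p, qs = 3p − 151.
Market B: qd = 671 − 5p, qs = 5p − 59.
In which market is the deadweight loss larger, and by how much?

Market A: pre-tax p* = €67, q* = 50; post-tax q = 14; deadweight loss = €324.
Market B: pre-tax p* = €73, q* = 306; post-tax q = 261; deadweight loss = €405.
Difference: €324 vs €405 → market B is larger by €81.

Market B, by €81.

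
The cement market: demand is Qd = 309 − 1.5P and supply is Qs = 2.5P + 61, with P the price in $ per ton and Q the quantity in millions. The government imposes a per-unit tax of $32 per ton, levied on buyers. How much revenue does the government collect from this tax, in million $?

Before the tax: set 309 − 1.5P = 2.5P + 61 → P* = $62, Q* = 216.
With the tax collected from buyers, demand (in seller-price terms) shifts: Qd = 309 − 1.5(P + 32).
Solving gives Q = 186 with buyers paying $82 and producers receiving $50 (the $32 wedge).
Revenue = t · Q = 32 · 186 = $5952.

Tax revenue = $5952 million.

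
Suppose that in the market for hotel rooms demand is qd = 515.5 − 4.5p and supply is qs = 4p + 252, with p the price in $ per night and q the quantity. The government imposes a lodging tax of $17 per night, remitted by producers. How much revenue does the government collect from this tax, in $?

Before the tax: set 515.5 − 4.5p = 4p + 252 → p* = $31, q* = 376.
With the tax collected from producers, supply shifts: qs = 4(p − 17) + 252.
Solving gives q = 340 with buyers paying $39 and producers receiving $22 (the $17 wedge).
Revenue = t · Q = 17 · 340 = $5780.

Tax revenue = $5780.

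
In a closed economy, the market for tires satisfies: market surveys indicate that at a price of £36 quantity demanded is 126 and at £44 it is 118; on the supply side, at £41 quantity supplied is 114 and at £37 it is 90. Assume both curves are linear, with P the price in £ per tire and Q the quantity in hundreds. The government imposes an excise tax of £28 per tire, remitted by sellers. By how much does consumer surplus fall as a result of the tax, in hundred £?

Demand slope: (118 − 126)/(44 − 36) = -1, so Qd = 162 − P.
Supply slope: (90 − 114)/(37 − 41) = 6, so Qs = 6P − 132.
Before the tax: set 162 − P = 6P − 132 → P* = £42, Q* = 120.
With the tax collected from sellers, supply shifts: Qs = 6(P − 28) − 132.
New equilibrium: consumers pay £66, sellers receive £38, Q = 96. (Wedge: Pb − Ps = 28.)
ΔCS is the trapezoid between Q = 96 and Q = 120 of height £24: ½ · (120 + 96) · 24 = £2592.

Consumer surplus falls by £2592 hundred.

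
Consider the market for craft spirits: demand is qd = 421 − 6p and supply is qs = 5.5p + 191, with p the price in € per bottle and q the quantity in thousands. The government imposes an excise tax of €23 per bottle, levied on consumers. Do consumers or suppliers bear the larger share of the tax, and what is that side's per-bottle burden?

Before the tax: set 421 − 6p = 5.5p + 191 → p* = €20, q* = 301.
With the tax collected from consumers, demand (in seller-price terms) shifts: qd = 421 − 6(p + 23).
Solving gives q = 235 with consumers paying €31 and suppliers receiving €8 (the €23 wedge).
Per-bottle burden: consumers €11, suppliers €12.
Suppliers take the larger share because supply is less price-elastic here (demand slope 6 vs supply slope 5.5).

Suppliers bear the larger share: €12 per bottle.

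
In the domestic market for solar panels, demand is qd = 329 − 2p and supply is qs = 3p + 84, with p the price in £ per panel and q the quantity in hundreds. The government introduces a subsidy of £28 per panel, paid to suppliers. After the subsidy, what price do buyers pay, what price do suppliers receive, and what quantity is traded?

Without the subsidy, 329 − 2p = 3p + 84 gives 5p = 245, so p* = £49 and q* = 231.
With a per-unit subsidy paid to suppliers, each receives p + 28 per unit sold, so supply becomes qs = 3(p + 28) + 84.
Solving gives q = 264.6 with buyers paying £32.2 and suppliers receiving £60.2 (the £28 wedge).

Buyers pay £32.2; suppliers receive £60.2; quantity = 264.6.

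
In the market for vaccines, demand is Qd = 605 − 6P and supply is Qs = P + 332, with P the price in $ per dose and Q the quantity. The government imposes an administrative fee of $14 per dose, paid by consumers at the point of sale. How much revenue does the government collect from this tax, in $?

Tax revenue = $5026.

Without the tax, 605 − 6P = P + 332 gives 7P = 273, so P* = $39 and Q* = 371.
With the tax collected from consumers, demand (in seller-price terms) shifts: Qd = 605 − 6(P + 14).
Solving gives Q = 359 with consumers paying $41 and producers receiving $27 (the $14 wedge).
Revenue = t · Q = 14 · 359 = $5026.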